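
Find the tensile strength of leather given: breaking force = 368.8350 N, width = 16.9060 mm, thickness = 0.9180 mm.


Formula: TS = force / (width * thickness)
Substituting: TS = 368.8350 / (16.9060 * 0.9180)
Result: 23.7656 N/mm^2


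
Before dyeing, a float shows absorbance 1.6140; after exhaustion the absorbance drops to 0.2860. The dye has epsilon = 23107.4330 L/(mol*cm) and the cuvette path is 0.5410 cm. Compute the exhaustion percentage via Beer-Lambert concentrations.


c_initial = A_i / (epsilon * l) = 1.6140 / (23107.4330 * 0.5410) = 1.2911e-04 mol/L
c_final = A_f / (epsilon * l) = 0.2860 / (23107.4330 * 0.5410) = 2.2878e-05 mol/L
Exhaustion = (c_initial - c_final) / c_initial * 100 = (1.2911e-04 - 2.2878e-05) / 1.2911e-04 * 100 = 82.2800 %


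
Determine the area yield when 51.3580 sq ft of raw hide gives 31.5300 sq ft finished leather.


Formula: Yield = finished / raw * 100
Substituting: Yield = 31.5300 / 51.3580 * 100
Result: 61.3926 %


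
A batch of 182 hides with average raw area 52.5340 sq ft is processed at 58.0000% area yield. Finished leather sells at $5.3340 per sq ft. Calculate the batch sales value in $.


Raw_total = N * avg_area = 182 * 52.5340 = 9561.1880 sq ft
Finished = Raw_total * yield / 100 = 9561.1880 * 58.0000 / 100 = 5545.4890 sq ft
Value = Finished * price = 5545.4890 * 5.3340 = 29579.6385 $


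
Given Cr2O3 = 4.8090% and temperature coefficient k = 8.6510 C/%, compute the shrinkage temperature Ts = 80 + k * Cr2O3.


Formula: Ts = 80 + k * Cr2O3
Substituting: Ts = 80 + 8.6510 * 4.8090
Result: 121.6027 C


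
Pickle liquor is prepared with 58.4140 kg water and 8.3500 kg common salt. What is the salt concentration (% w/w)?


Formula: Conc = salt / (water + salt) * 100
Substituting: Conc = 8.3500 / (58.4140 + 8.3500) * 100
Result: 12.5067 %


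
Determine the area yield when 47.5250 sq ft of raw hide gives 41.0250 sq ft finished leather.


Formula: Yield = finished / raw * 100
Substituting: Yield = 41.0250 / 47.5250 * 100
Result: 86.3230 %


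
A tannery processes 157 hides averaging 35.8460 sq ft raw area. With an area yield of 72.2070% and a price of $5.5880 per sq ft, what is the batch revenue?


Raw_total = N * avg_area = 157 * 35.8460 = 5627.8220 sq ft
Finished = Raw_total * yield / 100 = 5627.8220 * 72.2070 / 100 = 4063.6814 sq ft
Value = Finished * price = 4063.6814 * 5.5880 = 22707.8518 $


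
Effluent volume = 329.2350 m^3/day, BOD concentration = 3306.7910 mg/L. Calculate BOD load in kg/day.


Formula: BOD_load = volume * conc / 1000
Substituting: BOD_load = 329.2350 * 3306.7910 / 1000
Result: 1088.7113 kg/day


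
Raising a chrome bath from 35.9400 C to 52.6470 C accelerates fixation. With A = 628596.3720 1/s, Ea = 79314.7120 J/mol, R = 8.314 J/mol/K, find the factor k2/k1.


T1 = 35.9400 + 273.15 = 309.0900 K; T2 = 52.6470 + 273.15 = 325.7970 K
k1 = A * exp(-Ea/(R*T1)) = 628596.3720 * exp(-79314.7120/(8.314*309.0900)) = 2.4780e-08 1/s
k2 = A * exp(-Ea/(R*T2)) = 628596.3720 * exp(-79314.7120/(8.314*325.7970)) = 1.2064e-07 1/s
k2/k1 = 1.2064e-07 / 2.4780e-08 = 4.8683


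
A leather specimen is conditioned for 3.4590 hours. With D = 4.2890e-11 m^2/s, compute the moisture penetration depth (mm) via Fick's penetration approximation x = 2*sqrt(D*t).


t = 3.4590 hr * 3600 = 12452.4000 s
D * t = 4.2890e-11 * 12452.4000 = 5.3408e-07
x = 2 * sqrt(D*t) = 2 * sqrt(5.3408e-07) = 0.00146162 m = 1.4616 mm


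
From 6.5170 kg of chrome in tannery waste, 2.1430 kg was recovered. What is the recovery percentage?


Formula: Recovery = recovered / input * 100
Substituting: Recovery = 2.1430 / 6.5170 * 100
Result: 32.8832 %


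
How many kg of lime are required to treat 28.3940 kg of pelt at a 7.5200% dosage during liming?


Formula: Lime = substrate * pct / 100
Substituting: Lime = 28.3940 * 7.5200 / 100
Result: 2.1352 kg


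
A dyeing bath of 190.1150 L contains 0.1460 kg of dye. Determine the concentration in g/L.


Formula: Conc = dye_mass(kg) / volume(L) * 1000
Substituting: Conc = 0.1460 / 190.1150 * 1000
Result: 0.7680 g/L


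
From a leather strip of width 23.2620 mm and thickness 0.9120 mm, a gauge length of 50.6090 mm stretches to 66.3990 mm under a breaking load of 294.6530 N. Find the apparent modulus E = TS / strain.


TS = F / (w * t) = 294.6530 / (23.2620 * 0.9120) = 13.8889 N/mm^2
strain = (Lf - L0) / L0 = (66.3990 - 50.6090) / 50.6090 = 0.3120
E = TS / strain = 13.8889 / 0.3120 = 44.5158 N/mm^2


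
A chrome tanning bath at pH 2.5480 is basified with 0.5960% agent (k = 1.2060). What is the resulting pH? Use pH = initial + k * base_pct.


Formula: pH_final = pH_initial + k * base_pct
Substituting: pH_final = 2.5480 + 1.2060 * 0.5960
Result: 3.2668


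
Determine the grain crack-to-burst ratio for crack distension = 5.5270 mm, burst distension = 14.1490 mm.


Formula: Ratio = crack / burst
Substituting: Ratio = 5.5270 / 14.1490
Result: 0.3906


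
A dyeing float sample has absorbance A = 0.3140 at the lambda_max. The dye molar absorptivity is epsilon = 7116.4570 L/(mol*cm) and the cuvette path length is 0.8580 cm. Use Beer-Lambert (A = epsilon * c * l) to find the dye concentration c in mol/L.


Formula: c = A / (epsilon * l)
Substituting: c = 0.3140 / (7116.4570 * 0.8580)
Result: 5.1426e-05 mol/L


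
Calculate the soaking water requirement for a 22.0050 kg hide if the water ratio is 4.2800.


Formula: Water = hide_weight * ratio
Substituting: Water = 22.0050 * 4.2800
Result: 94.1814 kg


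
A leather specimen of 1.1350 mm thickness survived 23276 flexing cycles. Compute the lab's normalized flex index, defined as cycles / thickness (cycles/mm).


Formula: Index = cycles / thickness
Substituting: Index = 23276 / 1.1350
Result: 20507.4890 cycles/mm


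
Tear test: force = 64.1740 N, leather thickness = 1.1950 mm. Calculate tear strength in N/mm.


Formula: Tear strength = force / thickness
Substituting: Tear strength = 64.1740 / 1.1950
Result: 53.7021 N/mm


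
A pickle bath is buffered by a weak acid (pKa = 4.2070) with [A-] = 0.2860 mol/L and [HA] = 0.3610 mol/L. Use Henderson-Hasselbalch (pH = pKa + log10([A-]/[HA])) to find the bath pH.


ratio = [A-] / [HA] = 0.2860 / 0.3610 = 0.7922
log10(ratio) = -0.1011
pH = pKa + log10(ratio) = 4.2070 - 0.1011 = 4.1059


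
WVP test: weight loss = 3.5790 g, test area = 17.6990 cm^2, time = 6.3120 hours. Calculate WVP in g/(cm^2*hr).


Formula: WVP = loss / (area * time)
Substituting: WVP = 3.5790 / (17.6990 * 6.3120)
Result: 0.0320366 g/(cm^2*hr)


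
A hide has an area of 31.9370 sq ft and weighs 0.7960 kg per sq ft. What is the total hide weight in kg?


Formula: Weight = area * weight_per_sqft
Substituting: Weight = 31.9370 * 0.7960
Result: 25.4219 kg


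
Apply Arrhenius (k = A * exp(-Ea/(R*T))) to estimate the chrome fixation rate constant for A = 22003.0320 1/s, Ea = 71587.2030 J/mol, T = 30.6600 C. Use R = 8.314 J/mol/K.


T_K = T_C + 273.15 = 30.6600 + 273.15 = 303.8100 K
exponent = -Ea / (R * T_K) = -71587.2030 / (8.314 * 303.8100) = -28.3415
k = A * exp(exponent) = 22003.0320 * exp(-28.3415) = 1.0812e-08 1/s


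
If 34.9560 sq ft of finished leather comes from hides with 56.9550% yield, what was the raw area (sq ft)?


Formula: raw = finished * 100 / yield
Substituting: raw = 34.9560 * 100 / 56.9550
Result: 61.3748 sq ft


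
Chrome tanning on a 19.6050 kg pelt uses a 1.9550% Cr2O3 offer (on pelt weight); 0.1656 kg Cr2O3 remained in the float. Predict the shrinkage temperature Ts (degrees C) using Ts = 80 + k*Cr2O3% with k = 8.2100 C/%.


Offered = pelt * offer_pct / 100 = 19.6050 * 1.9550 / 100 = 0.3833 kg
Uptake = offered - residual = 0.3833 - 0.1656 = 0.2177 kg
Cr2O3% on pelt = uptake / pelt * 100 = 0.2177 / 19.6050 * 100 = 1.1103 %
Ts = 80 + k * Cr2O3% = 80 + 8.2100 * 1.1103 = 89.1157 C


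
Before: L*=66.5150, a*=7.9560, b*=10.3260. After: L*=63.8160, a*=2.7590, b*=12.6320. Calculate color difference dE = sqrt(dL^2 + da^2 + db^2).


dL = -2.6990, da = -5.1970, db = 2.3060
dE = sqrt((-2.6990)^2 + (-5.1970)^2 + 2.3060^2) = 6.2937


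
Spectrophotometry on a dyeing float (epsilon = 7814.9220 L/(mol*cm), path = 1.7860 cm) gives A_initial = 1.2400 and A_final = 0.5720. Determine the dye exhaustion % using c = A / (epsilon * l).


c_initial = A_i / (epsilon * l) = 1.2400 / (7814.9220 * 1.7860) = 8.8841e-05 mol/L
c_final = A_f / (epsilon * l) = 0.5720 / (7814.9220 * 1.7860) = 4.0982e-05 mol/L
Exhaustion = (c_initial - c_final) / c_initial * 100 = (8.8841e-05 - 4.0982e-05) / 8.8841e-05 * 100 = 53.8710 %


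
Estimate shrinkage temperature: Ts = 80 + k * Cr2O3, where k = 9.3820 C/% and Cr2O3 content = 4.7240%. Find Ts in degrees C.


Formula: Ts = 80 + k * Cr2O3
Substituting: Ts = 80 + 9.3820 * 4.7240
Result: 124.3206 C


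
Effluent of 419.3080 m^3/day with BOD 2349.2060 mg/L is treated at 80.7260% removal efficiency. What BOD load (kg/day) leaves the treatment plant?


Load_in = volume * conc / 1000 = 419.3080 * 2349.2060 / 1000 = 985.0409 kg/day
Removed = Load_in * eff / 100 = 985.0409 * 80.7260 / 100 = 795.1841 kg/day
Load_out = Load_in - Removed = 985.0409 - 795.1841 = 189.8568 kg/day


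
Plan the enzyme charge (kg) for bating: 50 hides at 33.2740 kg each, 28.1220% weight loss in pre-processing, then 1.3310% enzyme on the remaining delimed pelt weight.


Total_raw = N * avg_wt = 50 * 33.2740 = 1663.7000 kg
Substrate = Total_raw * (1 - loss/100) = 1663.7000 * (1 - 28.1220/100) = 1195.8343 kg
Enzyme = Substrate * pct / 100 = 1195.8343 * 1.3310 / 100 = 15.9166 kg


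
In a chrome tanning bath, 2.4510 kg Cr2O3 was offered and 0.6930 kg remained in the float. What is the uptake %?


Formula: Uptake = (offered - residual) / offered * 100
Substituting: Uptake = (2.4510 - 0.6930) / 2.4510 * 100
Result: 71.7258 %


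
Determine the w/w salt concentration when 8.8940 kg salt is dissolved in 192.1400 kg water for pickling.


Formula: Conc = salt / (water + salt) * 100
Substituting: Conc = 8.8940 / (192.1400 + 8.8940) * 100
Result: 4.4241 %


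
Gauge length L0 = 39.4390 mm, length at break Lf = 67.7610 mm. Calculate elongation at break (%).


Formula: Elongation = (Lf - L0) / L0 * 100
Substituting: Elongation = (67.7610 - 39.4390) / 39.4390 * 100
Result: 71.8122 %


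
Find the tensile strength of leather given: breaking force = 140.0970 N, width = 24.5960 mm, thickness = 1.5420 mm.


Formula: TS = force / (width * thickness)
Substituting: TS = 140.0970 / (24.5960 * 1.5420)
Result: 3.6939 N/mm^2


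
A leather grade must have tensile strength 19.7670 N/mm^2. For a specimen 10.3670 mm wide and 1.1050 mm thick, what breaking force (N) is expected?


Formula: F = TS * w * t
Substituting: F = 19.7670 * 10.3670 * 1.1050
Result: 226.4416 N


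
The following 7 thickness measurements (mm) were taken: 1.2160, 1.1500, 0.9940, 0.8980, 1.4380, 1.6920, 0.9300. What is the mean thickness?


Formula: Average = sum / n
Substituting: Average = 8.3180 / 7
Result: 1.1883 mm


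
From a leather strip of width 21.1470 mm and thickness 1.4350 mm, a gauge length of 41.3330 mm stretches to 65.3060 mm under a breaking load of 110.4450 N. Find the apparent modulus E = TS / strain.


TS = F / (w * t) = 110.4450 / (21.1470 * 1.4350) = 3.6395 N/mm^2
strain = (Lf - L0) / L0 = (65.3060 - 41.3330) / 41.3330 = 0.5800
E = TS / strain = 3.6395 / 0.5800 = 6.2751 N/mm^2


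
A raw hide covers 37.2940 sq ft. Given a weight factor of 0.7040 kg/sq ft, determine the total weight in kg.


Formula: Weight = area * weight_per_sqft
Substituting: Weight = 37.2940 * 0.7040
Result: 26.2550 kg


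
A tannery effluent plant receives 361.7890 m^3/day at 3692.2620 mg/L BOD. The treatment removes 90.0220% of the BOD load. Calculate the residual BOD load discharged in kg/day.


Load_in = volume * conc / 1000 = 361.7890 * 3692.2620 / 1000 = 1335.8198 kg/day
Removed = Load_in * eff / 100 = 1335.8198 * 90.0220 / 100 = 1202.5317 kg/day
Load_out = Load_in - Removed = 1335.8198 - 1202.5317 = 133.2881 kg/day


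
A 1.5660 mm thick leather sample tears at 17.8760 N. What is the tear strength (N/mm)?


Formula: Tear strength = force / thickness
Substituting: Tear strength = 17.8760 / 1.5660
Result: 11.4151 N/mm


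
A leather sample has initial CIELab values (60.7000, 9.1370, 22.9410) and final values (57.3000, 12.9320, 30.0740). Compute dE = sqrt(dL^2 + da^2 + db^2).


dL = -3.4000, da = 3.7950, db = 7.1330
dE = sqrt((-3.4000)^2 + 3.7950^2 + 7.1330^2) = 8.7659


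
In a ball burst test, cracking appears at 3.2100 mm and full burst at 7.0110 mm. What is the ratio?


Formula: Ratio = crack / burst
Substituting: Ratio = 3.2100 / 7.0110
Result: 0.4579


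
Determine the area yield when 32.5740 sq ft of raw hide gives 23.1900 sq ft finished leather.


Formula: Yield = finished / raw * 100
Substituting: Yield = 23.1900 / 32.5740 * 100
Result: 71.1917 %


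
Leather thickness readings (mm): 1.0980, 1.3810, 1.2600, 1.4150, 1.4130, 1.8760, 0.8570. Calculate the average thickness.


Formula: Average = sum / n
Substituting: Average = 9.3000 / 7
Result: 1.3286 mm


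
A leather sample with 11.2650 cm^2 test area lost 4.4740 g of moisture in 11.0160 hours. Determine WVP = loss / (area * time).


Formula: WVP = loss / (area * time)
Substituting: WVP = 4.4740 / (11.2650 * 11.0160)
Result: 0.036053 g/(cm^2*hr)


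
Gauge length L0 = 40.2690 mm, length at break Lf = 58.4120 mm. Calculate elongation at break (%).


Formula: Elongation = (Lf - L0) / L0 * 100
Substituting: Elongation = (58.4120 - 40.2690) / 40.2690 * 100
Result: 45.0545 %


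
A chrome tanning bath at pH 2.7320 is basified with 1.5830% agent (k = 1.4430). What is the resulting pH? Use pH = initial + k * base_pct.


Formula: pH_final = pH_initial + k * base_pct
Substituting: pH_final = 2.7320 + 1.4430 * 1.5830
Result: 5.0163


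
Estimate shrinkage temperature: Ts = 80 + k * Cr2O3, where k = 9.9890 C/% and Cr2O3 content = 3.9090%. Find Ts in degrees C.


Formula: Ts = 80 + k * Cr2O3
Substituting: Ts = 80 + 9.9890 * 3.9090
Result: 119.0470 C


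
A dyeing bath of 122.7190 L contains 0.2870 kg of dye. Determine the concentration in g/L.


Formula: Conc = dye_mass(kg) / volume(L) * 1000
Substituting: Conc = 0.2870 / 122.7190 * 1000
Result: 2.3387 g/L


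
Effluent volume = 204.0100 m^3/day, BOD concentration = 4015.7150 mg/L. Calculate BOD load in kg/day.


Formula: BOD_load = volume * conc / 1000
Substituting: BOD_load = 204.0100 * 4015.7150 / 1000
Result: 819.2460 kg/day


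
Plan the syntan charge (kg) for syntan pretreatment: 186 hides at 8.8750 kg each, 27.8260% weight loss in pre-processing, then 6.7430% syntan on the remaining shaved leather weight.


Total_raw = N * avg_wt = 186 * 8.8750 = 1650.7500 kg
Substrate = Total_raw * (1 - loss/100) = 1650.7500 * (1 - 27.8260/100) = 1191.4123 kg
Syntan = Substrate * pct / 100 = 1191.4123 * 6.7430 / 100 = 80.3369 kg


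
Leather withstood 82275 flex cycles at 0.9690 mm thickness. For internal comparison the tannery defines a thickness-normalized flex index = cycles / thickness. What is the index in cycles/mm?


Formula: Index = cycles / thickness
Substituting: Index = 82275 / 0.9690
Result: 84907.1207 cycles/mm


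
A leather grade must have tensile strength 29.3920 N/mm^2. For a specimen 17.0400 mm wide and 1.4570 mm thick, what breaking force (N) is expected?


Formula: F = TS * w * t
Substituting: F = 29.3920 * 17.0400 * 1.4570
Result: 729.7234 N


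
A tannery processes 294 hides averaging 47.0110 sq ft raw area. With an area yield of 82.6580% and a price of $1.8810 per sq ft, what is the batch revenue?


Raw_total = N * avg_area = 294 * 47.0110 = 13821.2340 sq ft
Finished = Raw_total * yield / 100 = 13821.2340 * 82.6580 / 100 = 11424.3556 sq ft
Value = Finished * price = 11424.3556 * 1.8810 = 21489.2129 $


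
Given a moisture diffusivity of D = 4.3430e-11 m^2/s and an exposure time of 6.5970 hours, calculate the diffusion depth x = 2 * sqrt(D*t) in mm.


t = 6.5970 hr * 3600 = 23749.2000 s
D * t = 4.3430e-11 * 23749.2000 = 1.0314e-06
x = 2 * sqrt(D*t) = 2 * sqrt(1.0314e-06) = 0.00203118 m = 2.0312 mm


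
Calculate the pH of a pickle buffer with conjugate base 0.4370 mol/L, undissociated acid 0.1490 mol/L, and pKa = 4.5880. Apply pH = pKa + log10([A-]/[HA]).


ratio = [A-] / [HA] = 0.4370 / 0.1490 = 2.9329
log10(ratio) = 0.4673
pH = pKa + log10(ratio) = 4.5880 + 0.4673 = 5.0553


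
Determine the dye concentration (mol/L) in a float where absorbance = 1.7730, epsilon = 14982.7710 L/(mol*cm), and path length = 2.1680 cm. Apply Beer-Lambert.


Formula: c = A / (epsilon * l)
Substituting: c = 1.7730 / (14982.7710 * 2.1680)
Result: 5.4583e-05 mol/L


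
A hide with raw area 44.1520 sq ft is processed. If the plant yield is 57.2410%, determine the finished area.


Formula: finished = raw * yield / 100
Substituting: finished = 44.1520 * 57.2410 / 100
Result: 25.2730 sq ft


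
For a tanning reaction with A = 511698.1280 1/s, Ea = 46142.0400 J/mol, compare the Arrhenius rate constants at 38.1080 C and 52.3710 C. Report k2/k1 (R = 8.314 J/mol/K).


T1 = 38.1080 + 273.15 = 311.2580 K; T2 = 52.3710 + 273.15 = 325.5210 K
k1 = A * exp(-Ea/(R*T1)) = 511698.1280 * exp(-46142.0400/(8.314*311.2580)) = 0.00923161 1/s
k2 = A * exp(-Ea/(R*T2)) = 511698.1280 * exp(-46142.0400/(8.314*325.5210)) = 0.020164 1/s
k2/k1 = 0.020164 / 0.00923161 = 2.1842


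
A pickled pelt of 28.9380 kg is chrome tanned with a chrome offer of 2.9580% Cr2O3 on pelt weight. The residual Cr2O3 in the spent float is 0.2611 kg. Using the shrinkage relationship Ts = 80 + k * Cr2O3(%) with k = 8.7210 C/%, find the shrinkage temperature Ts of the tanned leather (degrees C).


Offered = pelt * offer_pct / 100 = 28.9380 * 2.9580 / 100 = 0.8560 kg
Uptake = offered - residual = 0.8560 - 0.2611 = 0.5949 kg
Cr2O3% on pelt = uptake / pelt * 100 = 0.5949 / 28.9380 * 100 = 2.0557 %
Ts = 80 + k * Cr2O3% = 80 + 8.7210 * 2.0557 = 97.9280 C


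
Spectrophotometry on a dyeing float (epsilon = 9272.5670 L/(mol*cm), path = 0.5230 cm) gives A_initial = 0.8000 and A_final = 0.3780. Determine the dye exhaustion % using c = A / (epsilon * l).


c_initial = A_i / (epsilon * l) = 0.8000 / (9272.5670 * 0.5230) = 1.6496e-04 mol/L
c_final = A_f / (epsilon * l) = 0.3780 / (9272.5670 * 0.5230) = 7.7945e-05 mol/L
Exhaustion = (c_initial - c_final) / c_initial * 100 = (1.6496e-04 - 7.7945e-05) / 1.6496e-04 * 100 = 52.7500 %


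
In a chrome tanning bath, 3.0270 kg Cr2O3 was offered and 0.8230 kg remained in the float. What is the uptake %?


Formula: Uptake = (offered - residual) / offered * 100
Substituting: Uptake = (3.0270 - 0.8230) / 3.0270 * 100
Result: 72.8114 %


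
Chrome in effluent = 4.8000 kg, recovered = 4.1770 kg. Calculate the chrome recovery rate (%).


Formula: Recovery = recovered / input * 100
Substituting: Recovery = 4.1770 / 4.8000 * 100
Result: 87.0208 %


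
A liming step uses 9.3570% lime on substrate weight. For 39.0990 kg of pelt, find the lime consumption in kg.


Formula: Lime = substrate * pct / 100
Substituting: Lime = 39.0990 * 9.3570 / 100
Result: 3.6585 kg


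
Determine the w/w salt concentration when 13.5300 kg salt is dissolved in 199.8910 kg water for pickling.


Formula: Conc = salt / (water + salt) * 100
Substituting: Conc = 13.5300 / (199.8910 + 13.5300) * 100
Result: 6.3396 %


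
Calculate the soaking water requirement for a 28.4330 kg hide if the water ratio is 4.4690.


Formula: Water = hide_weight * ratio
Substituting: Water = 28.4330 * 4.4690
Result: 127.0671 kg


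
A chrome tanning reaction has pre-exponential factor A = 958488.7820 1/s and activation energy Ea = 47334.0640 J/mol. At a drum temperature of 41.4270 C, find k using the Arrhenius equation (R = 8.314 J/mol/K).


T_K = T_C + 273.15 = 41.4270 + 273.15 = 314.5770 K
exponent = -Ea / (R * T_K) = -47334.0640 / (8.314 * 314.5770) = -18.0983
k = A * exp(exponent) = 958488.7820 * exp(-18.0983) = 0.0132316 1/s


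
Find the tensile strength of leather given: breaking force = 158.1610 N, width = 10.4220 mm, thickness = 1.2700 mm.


Formula: TS = force / (width * thickness)
Substituting: TS = 158.1610 / (10.4220 * 1.2700)
Result: 11.9494 N/mm^2


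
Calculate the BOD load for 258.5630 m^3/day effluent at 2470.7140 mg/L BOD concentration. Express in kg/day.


Formula: BOD_load = volume * conc / 1000
Substituting: BOD_load = 258.5630 * 2470.7140 / 1000
Result: 638.8352 kg/day


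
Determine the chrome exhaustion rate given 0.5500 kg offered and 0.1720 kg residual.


Formula: Uptake = (offered - residual) / offered * 100
Substituting: Uptake = (0.5500 - 0.1720) / 0.5500 * 100
Result: 68.7273 %


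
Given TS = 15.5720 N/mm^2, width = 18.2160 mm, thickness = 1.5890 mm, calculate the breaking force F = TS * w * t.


Formula: F = TS * w * t
Substituting: F = 15.5720 * 18.2160 * 1.5890
Result: 450.7350 N


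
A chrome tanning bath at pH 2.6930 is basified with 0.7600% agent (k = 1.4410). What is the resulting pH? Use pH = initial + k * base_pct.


Formula: pH_final = pH_initial + k * base_pct
Substituting: pH_final = 2.6930 + 1.4410 * 0.7600
Result: 3.7882


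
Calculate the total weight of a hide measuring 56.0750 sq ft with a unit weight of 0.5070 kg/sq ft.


Formula: Weight = area * weight_per_sqft
Substituting: Weight = 56.0750 * 0.5070
Result: 28.4300 kg


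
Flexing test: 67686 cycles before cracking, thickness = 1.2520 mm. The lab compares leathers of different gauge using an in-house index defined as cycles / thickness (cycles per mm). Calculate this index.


Formula: Index = cycles / thickness
Substituting: Index = 67686 / 1.2520
Result: 54062.3003 cycles/mm


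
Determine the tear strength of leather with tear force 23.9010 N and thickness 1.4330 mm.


Formula: Tear strength = force / thickness
Substituting: Tear strength = 23.9010 / 1.4330
Result: 16.6790 N/mm


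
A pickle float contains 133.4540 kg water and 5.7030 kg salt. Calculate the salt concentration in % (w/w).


Formula: Conc = salt / (water + salt) * 100
Substituting: Conc = 5.7030 / (133.4540 + 5.7030) * 100
Result: 4.0982 %


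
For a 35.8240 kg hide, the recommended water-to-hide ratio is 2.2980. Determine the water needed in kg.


Formula: Water = hide_weight * ratio
Substituting: Water = 35.8240 * 2.2980
Result: 82.3236 kg


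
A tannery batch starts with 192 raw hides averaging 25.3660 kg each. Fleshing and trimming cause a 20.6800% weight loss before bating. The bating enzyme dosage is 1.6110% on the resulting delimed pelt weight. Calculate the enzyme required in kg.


Total_raw = N * avg_wt = 192 * 25.3660 = 4870.2720 kg
Substrate = Total_raw * (1 - loss/100) = 4870.2720 * (1 - 20.6800/100) = 3863.0998 kg
Enzyme = Substrate * pct / 100 = 3863.0998 * 1.6110 / 100 = 62.2345 kg


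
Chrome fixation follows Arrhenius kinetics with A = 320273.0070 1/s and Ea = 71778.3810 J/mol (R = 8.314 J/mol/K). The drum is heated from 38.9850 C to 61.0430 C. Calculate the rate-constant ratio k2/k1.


T1 = 38.9850 + 273.15 = 312.1350 K; T2 = 61.0430 + 273.15 = 334.1930 K
k1 = A * exp(-Ea/(R*T1)) = 320273.0070 * exp(-71778.3810/(8.314*312.1350)) = 3.1134e-07 1/s
k2 = A * exp(-Ea/(R*T2)) = 320273.0070 * exp(-71778.3810/(8.314*334.1930)) = 1.9324e-06 1/s
k2/k1 = 1.9324e-06 / 3.1134e-07 = 6.2066


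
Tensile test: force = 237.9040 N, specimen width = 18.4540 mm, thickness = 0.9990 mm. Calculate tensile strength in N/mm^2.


Formula: TS = force / (width * thickness)
Substituting: TS = 237.9040 / (18.4540 * 0.9990)
Result: 12.9046 N/mm^2


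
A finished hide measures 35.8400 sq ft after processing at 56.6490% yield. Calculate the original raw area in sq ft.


Formula: raw = finished * 100 / yield
Substituting: raw = 35.8400 * 100 / 56.6490
Result: 63.2668 sq ft


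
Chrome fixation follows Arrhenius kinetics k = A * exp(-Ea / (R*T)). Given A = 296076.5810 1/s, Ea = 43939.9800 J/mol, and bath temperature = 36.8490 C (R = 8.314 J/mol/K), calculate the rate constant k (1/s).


T_K = T_C + 273.15 = 36.8490 + 273.15 = 309.9990 K
exponent = -Ea / (R * T_K) = -43939.9800 / (8.314 * 309.9990) = -17.0486
k = A * exp(exponent) = 296076.5810 * exp(-17.0486) = 0.0116755 1/s


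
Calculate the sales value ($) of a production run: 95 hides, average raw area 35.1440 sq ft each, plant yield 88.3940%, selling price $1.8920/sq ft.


Raw_total = N * avg_area = 95 * 35.1440 = 3338.6800 sq ft
Finished = Raw_total * yield / 100 = 3338.6800 * 88.3940 / 100 = 2951.1928 sq ft
Value = Finished * price = 2951.1928 * 1.8920 = 5583.6568 $


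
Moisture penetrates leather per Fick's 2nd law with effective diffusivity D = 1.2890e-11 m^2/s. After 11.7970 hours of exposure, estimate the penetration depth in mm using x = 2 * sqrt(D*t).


t = 11.7970 hr * 3600 = 42469.2000 s
D * t = 1.2890e-11 * 42469.2000 = 5.4743e-07
x = 2 * sqrt(D*t) = 2 * sqrt(5.4743e-07) = 0.00147977 m = 1.4798 mm


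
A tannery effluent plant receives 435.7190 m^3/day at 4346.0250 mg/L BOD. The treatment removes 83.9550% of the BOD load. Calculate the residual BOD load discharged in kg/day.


Load_in = volume * conc / 1000 = 435.7190 * 4346.0250 / 1000 = 1893.6457 kg/day
Removed = Load_in * eff / 100 = 1893.6457 * 83.9550 / 100 = 1589.8102 kg/day
Load_out = Load_in - Removed = 1893.6457 - 1589.8102 = 303.8354 kg/day


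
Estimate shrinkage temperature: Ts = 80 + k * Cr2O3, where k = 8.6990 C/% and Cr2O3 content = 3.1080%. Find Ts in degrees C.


Formula: Ts = 80 + k * Cr2O3
Substituting: Ts = 80 + 8.6990 * 3.1080
Result: 107.0365 C


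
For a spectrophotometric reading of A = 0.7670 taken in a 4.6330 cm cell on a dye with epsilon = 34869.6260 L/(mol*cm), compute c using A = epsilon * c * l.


Formula: c = A / (epsilon * l)
Substituting: c = 0.7670 / (34869.6260 * 4.6330)
Result: 4.7477e-06 mol/L


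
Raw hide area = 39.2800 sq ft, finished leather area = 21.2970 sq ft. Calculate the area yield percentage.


Formula: Yield = finished / raw * 100
Substituting: Yield = 21.2970 / 39.2800 * 100
Result: 54.2184 %


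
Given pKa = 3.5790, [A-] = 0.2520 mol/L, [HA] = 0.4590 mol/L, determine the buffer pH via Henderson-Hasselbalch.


ratio = [A-] / [HA] = 0.2520 / 0.4590 = 0.5490
log10(ratio) = -0.2604
pH = pKa + log10(ratio) = 3.5790 - 0.2604 = 3.3186


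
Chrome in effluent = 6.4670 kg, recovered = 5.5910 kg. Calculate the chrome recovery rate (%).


Formula: Recovery = recovered / input * 100
Substituting: Recovery = 5.5910 / 6.4670 * 100
Result: 86.4543 %


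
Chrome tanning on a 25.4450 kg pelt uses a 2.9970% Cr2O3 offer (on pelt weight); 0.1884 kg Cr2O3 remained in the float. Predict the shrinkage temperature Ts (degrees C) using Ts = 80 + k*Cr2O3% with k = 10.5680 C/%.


Offered = pelt * offer_pct / 100 = 25.4450 * 2.9970 / 100 = 0.7626 kg
Uptake = offered - residual = 0.7626 - 0.1884 = 0.5742 kg
Cr2O3% on pelt = uptake / pelt * 100 = 0.5742 / 25.4450 * 100 = 2.2566 %
Ts = 80 + k * Cr2O3% = 80 + 10.5680 * 2.2566 = 103.8475 C


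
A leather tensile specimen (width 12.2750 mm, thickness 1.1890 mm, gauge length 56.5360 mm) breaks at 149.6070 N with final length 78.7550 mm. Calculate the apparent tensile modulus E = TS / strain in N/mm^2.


TS = F / (w * t) = 149.6070 / (12.2750 * 1.1890) = 10.2506 N/mm^2
strain = (Lf - L0) / L0 = (78.7550 - 56.5360) / 56.5360 = 0.3930
E = TS / strain = 10.2506 / 0.3930 = 26.0825 N/mm^2


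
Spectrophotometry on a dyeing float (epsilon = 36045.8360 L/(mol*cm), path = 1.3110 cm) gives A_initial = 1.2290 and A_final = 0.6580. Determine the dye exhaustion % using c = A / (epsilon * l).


c_initial = A_i / (epsilon * l) = 1.2290 / (36045.8360 * 1.3110) = 2.6007e-05 mol/L
c_final = A_f / (epsilon * l) = 0.6580 / (36045.8360 * 1.3110) = 1.3924e-05 mol/L
Exhaustion = (c_initial - c_final) / c_initial * 100 = (2.6007e-05 - 1.3924e-05) / 2.6007e-05 * 100 = 46.4605 %


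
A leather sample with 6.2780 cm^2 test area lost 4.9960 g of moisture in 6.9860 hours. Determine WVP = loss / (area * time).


Formula: WVP = loss / (area * time)
Substituting: WVP = 4.9960 / (6.2780 * 6.9860)
Result: 0.1139 g/(cm^2*hr)


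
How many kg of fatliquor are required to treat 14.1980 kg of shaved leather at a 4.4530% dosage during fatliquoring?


Formula: Fat = substrate * pct / 100
Substituting: Fat = 14.1980 * 4.4530 / 100
Result: 0.6322 kg


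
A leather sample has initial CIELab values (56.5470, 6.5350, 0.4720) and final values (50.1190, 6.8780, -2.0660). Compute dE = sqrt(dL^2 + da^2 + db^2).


dL = -6.4280, da = 0.3430, db = -2.5380
dE = sqrt((-6.4280)^2 + 0.3430^2 + (-2.5380)^2) = 6.9194


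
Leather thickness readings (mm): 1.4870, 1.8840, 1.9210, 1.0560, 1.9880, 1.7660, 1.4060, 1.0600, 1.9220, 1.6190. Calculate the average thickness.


Formula: Average = sum / n
Substituting: Average = 16.1090 / 10
Result: 1.6109 mm


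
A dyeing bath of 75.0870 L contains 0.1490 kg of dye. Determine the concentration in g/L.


Formula: Conc = dye_mass(kg) / volume(L) * 1000
Substituting: Conc = 0.1490 / 75.0870 * 1000
Result: 1.9844 g/L


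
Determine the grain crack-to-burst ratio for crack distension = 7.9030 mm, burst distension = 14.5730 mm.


Formula: Ratio = crack / burst
Substituting: Ratio = 7.9030 / 14.5730
Result: 0.5423


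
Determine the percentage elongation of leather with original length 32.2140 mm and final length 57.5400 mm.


Formula: Elongation = (Lf - L0) / L0 * 100
Substituting: Elongation = (57.5400 - 32.2140) / 32.2140 * 100
Result: 78.6180 %


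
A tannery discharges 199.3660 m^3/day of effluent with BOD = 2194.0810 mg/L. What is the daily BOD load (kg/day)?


Formula: BOD_load = volume * conc / 1000
Substituting: BOD_load = 199.3660 * 2194.0810 / 1000
Result: 437.4252 kg/day


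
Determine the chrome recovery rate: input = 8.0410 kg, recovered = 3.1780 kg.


Formula: Recovery = recovered / input * 100
Substituting: Recovery = 3.1780 / 8.0410 * 100
Result: 39.5224 %


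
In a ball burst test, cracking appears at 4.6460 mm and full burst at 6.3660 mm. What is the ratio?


Formula: Ratio = crack / burst
Substituting: Ratio = 4.6460 / 6.3660
Result: 0.7298


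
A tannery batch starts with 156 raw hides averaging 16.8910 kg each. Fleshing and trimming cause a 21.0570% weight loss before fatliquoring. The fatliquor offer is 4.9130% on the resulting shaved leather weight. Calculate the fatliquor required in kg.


Total_raw = N * avg_wt = 156 * 16.8910 = 2634.9960 kg
Substrate = Total_raw * (1 - loss/100) = 2634.9960 * (1 - 21.0570/100) = 2080.1449 kg
Fat = Substrate * pct / 100 = 2080.1449 * 4.9130 / 100 = 102.1975 kg


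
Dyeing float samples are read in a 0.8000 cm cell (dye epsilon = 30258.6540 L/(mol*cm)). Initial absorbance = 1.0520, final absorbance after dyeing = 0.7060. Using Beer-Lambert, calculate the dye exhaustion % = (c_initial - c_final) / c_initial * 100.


c_initial = A_i / (epsilon * l) = 1.0520 / (30258.6540 * 0.8000) = 4.3459e-05 mol/L
c_final = A_f / (epsilon * l) = 0.7060 / (30258.6540 * 0.8000) = 2.9165e-05 mol/L
Exhaustion = (c_initial - c_final) / c_initial * 100 = (4.3459e-05 - 2.9165e-05) / 4.3459e-05 * 100 = 32.8897 %


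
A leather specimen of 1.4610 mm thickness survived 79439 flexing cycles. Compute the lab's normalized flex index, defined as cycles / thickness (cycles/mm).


Formula: Index = cycles / thickness
Substituting: Index = 79439 / 1.4610
Result: 54373.0322 cycles/mm


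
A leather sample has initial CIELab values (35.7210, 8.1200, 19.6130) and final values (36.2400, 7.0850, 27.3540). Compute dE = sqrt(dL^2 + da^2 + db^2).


dL = 0.5190, da = -1.0350, db = 7.7410
dE = sqrt(0.5190^2 + (-1.0350)^2 + 7.7410^2) = 7.8271


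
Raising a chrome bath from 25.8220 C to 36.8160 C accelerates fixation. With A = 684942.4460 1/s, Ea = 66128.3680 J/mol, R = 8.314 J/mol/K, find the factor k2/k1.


T1 = 25.8220 + 273.15 = 298.9720 K; T2 = 36.8160 + 273.15 = 309.9660 K
k1 = A * exp(-Ea/(R*T1)) = 684942.4460 * exp(-66128.3680/(8.314*298.9720)) = 1.9128e-06 1/s
k2 = A * exp(-Ea/(R*T2)) = 684942.4460 * exp(-66128.3680/(8.314*309.9660)) = 4.9145e-06 1/s
k2/k1 = 4.9145e-06 / 1.9128e-06 = 2.5692


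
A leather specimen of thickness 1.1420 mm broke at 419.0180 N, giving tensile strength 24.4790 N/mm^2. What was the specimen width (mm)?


Formula: w = F / (TS * t)
Substituting: w = 419.0180 / (24.4790 * 1.1420)
Result: 14.9890 mm


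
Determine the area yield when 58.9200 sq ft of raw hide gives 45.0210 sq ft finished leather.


Formula: Yield = finished / raw * 100
Substituting: Yield = 45.0210 / 58.9200 * 100
Result: 76.4104 %


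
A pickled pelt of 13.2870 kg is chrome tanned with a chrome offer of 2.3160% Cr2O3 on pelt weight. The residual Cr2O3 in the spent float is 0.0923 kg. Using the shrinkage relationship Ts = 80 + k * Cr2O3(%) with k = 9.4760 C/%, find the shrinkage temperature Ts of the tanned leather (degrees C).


Offered = pelt * offer_pct / 100 = 13.2870 * 2.3160 / 100 = 0.3077 kg
Uptake = offered - residual = 0.3077 - 0.0923 = 0.2154 kg
Cr2O3% on pelt = uptake / pelt * 100 = 0.2154 / 13.2870 * 100 = 1.6213 %
Ts = 80 + k * Cr2O3% = 80 + 9.4760 * 1.6213 = 95.3638 C


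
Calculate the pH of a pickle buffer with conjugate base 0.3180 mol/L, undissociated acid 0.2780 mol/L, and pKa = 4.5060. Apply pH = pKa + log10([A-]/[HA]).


ratio = [A-] / [HA] = 0.3180 / 0.2780 = 1.1439
log10(ratio) = 0.0583823
pH = pKa + log10(ratio) = 4.5060 + 0.0583823 = 4.5644


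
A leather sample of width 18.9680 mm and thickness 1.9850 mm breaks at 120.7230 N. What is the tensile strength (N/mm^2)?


Formula: TS = force / (width * thickness)
Substituting: TS = 120.7230 / (18.9680 * 1.9850)
Result: 3.2063 N/mm^2


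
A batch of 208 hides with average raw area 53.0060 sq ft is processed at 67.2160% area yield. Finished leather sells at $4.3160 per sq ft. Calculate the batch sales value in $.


Raw_total = N * avg_area = 208 * 53.0060 = 11025.2480 sq ft
Finished = Raw_total * yield / 100 = 11025.2480 * 67.2160 / 100 = 7410.7307 sq ft
Value = Finished * price = 7410.7307 * 4.3160 = 31984.7137 $


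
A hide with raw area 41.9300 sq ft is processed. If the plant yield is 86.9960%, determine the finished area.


Formula: finished = raw * yield / 100
Substituting: finished = 41.9300 * 86.9960 / 100
Result: 36.4774 sq ft


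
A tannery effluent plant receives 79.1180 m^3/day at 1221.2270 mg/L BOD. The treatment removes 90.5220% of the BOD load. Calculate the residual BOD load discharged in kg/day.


Load_in = volume * conc / 1000 = 79.1180 * 1221.2270 / 1000 = 96.6210 kg/day
Removed = Load_in * eff / 100 = 96.6210 * 90.5220 / 100 = 87.4633 kg/day
Load_out = Load_in - Removed = 96.6210 - 87.4633 = 9.1577 kg/day


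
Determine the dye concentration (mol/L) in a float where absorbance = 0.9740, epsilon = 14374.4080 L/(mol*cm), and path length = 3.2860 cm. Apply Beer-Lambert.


Formula: c = A / (epsilon * l)
Substituting: c = 0.9740 / (14374.4080 * 3.2860)
Result: 2.0621e-05 mol/L


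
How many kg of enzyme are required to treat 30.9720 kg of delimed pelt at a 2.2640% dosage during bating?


Formula: Enzyme = substrate * pct / 100
Substituting: Enzyme = 30.9720 * 2.2640 / 100
Result: 0.7012 kg


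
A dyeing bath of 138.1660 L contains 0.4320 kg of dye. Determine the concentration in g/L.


Formula: Conc = dye_mass(kg) / volume(L) * 1000
Substituting: Conc = 0.4320 / 138.1660 * 1000
Result: 3.1267 g/L


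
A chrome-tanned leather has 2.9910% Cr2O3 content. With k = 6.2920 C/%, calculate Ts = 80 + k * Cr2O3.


Formula: Ts = 80 + k * Cr2O3
Substituting: Ts = 80 + 6.2920 * 2.9910
Result: 98.8194 C


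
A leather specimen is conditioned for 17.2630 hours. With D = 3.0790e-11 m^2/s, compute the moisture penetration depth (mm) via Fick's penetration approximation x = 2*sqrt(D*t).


t = 17.2630 hr * 3600 = 62146.8000 s
D * t = 3.0790e-11 * 62146.8000 = 1.9135e-06
x = 2 * sqrt(D*t) = 2 * sqrt(1.9135e-06) = 0.00276659 m = 2.7666 mm


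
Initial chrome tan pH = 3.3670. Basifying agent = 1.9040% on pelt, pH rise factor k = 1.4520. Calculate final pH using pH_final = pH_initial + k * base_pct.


Formula: pH_final = pH_initial + k * base_pct
Substituting: pH_final = 3.3670 + 1.4520 * 1.9040
Result: 6.1316


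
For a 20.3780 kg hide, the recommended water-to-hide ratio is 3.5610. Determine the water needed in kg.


Formula: Water = hide_weight * ratio
Substituting: Water = 20.3780 * 3.5610
Result: 72.5661 kg


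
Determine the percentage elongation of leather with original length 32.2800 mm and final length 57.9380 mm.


Formula: Elongation = (Lf - L0) / L0 * 100
Substituting: Elongation = (57.9380 - 32.2800) / 32.2800 * 100
Result: 79.4857 %


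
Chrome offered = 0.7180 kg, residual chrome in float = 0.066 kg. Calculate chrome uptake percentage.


Formula: Uptake = (offered - residual) / offered * 100
Substituting: Uptake = (0.7180 - 0.066) / 0.7180 * 100
Result: 90.8078 %


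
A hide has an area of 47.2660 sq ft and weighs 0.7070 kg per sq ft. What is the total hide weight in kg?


Formula: Weight = area * weight_per_sqft
Substituting: Weight = 47.2660 * 0.7070
Result: 33.4171 kg


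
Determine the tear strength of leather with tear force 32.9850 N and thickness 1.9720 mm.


Formula: Tear strength = force / thickness
Substituting: Tear strength = 32.9850 / 1.9720
Result: 16.7267 N/mm


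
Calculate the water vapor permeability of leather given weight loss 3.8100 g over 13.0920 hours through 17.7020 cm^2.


Formula: WVP = loss / (area * time)
Substituting: WVP = 3.8100 / (17.7020 * 13.0920)
Result: 0.0164398 g/(cm^2*hr)


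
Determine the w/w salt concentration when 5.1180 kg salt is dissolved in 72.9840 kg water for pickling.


Formula: Conc = salt / (water + salt) * 100
Substituting: Conc = 5.1180 / (72.9840 + 5.1180) * 100
Result: 6.5530 %


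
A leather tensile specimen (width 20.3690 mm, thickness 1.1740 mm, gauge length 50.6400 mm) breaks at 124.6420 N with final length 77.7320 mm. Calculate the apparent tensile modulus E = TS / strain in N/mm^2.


TS = F / (w * t) = 124.6420 / (20.3690 * 1.1740) = 5.2123 N/mm^2
strain = (Lf - L0) / L0 = (77.7320 - 50.6400) / 50.6400 = 0.5350
E = TS / strain = 5.2123 / 0.5350 = 9.7427 N/mm^2


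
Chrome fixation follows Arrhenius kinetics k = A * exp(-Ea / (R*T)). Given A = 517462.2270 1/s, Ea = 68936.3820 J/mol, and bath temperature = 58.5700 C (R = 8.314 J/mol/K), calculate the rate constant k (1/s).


T_K = T_C + 273.15 = 58.5700 + 273.15 = 331.7200 K
exponent = -Ea / (R * T_K) = -68936.3820 / (8.314 * 331.7200) = -24.9958
k = A * exp(exponent) = 517462.2270 * exp(-24.9958) = 7.2168e-06 1/s


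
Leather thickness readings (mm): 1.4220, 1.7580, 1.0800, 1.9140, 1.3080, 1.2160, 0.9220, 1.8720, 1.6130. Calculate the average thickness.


Formula: Average = sum / n
Substituting: Average = 13.1050 / 9
Result: 1.4561 mm


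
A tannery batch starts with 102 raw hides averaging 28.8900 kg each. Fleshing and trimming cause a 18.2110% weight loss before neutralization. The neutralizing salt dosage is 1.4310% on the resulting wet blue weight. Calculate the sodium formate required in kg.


Total_raw = N * avg_wt = 102 * 28.8900 = 2946.7800 kg
Substrate = Total_raw * (1 - loss/100) = 2946.7800 * (1 - 18.2110/100) = 2410.1419 kg
Neutralizer = Substrate * pct / 100 = 2410.1419 * 1.4310 / 100 = 34.4891 kg


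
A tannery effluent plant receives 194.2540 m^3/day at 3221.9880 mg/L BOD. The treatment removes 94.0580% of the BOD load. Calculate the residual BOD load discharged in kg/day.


Load_in = volume * conc / 1000 = 194.2540 * 3221.9880 / 1000 = 625.8841 kg/day
Removed = Load_in * eff / 100 = 625.8841 * 94.0580 / 100 = 588.6940 kg/day
Load_out = Load_in - Removed = 625.8841 - 588.6940 = 37.1900 kg/day
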